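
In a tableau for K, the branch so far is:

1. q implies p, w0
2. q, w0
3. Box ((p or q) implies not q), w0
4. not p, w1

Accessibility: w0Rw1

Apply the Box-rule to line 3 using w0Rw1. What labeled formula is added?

(p or q) implies not q, w1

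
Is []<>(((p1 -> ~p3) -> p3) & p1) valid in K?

Not valid

Tableau for the negation ~[]<>(((p1 -> ~p3) -> p3) & p1):
1. ~[]<>(((p1 -> ~p3) -> p3) & p1), 0
2. ~<>(((p1 -> ~p3) -> p3) & p1), 1   [~[]-rule on 1: fresh world 1, 0R1]
Accessibility: 0R1
The negation has an open branch (countermodel exists).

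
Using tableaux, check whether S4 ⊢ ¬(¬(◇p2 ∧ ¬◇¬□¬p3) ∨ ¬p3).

Not valid

Tableau for the negation ¬(◇p2 ∧ ¬◇¬□¬p3) ∨ ¬p3:
1. ¬(◇p2 ∧ ¬◇¬□¬p3) ∨ ¬p3, w0
2. ¬p3, w0
Accessibility: w0Rw0
The negation has an open branch (countermodel exists).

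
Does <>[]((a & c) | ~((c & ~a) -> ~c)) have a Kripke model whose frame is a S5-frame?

1. <>[]((a & c) | ~((c & ~a) -> ~c)), w0
2. []((a & c) | ~((c & ~a) -> ~c)), w1
3. (a & c) | ~((c & ~a) -> ~c), w0
4. (a & c) | ~((c & ~a) -> ~c), w1
5. ~((c & ~a) -> ~c), w0
6. c & ~a, w0
7. c, w0
8. ~a, w0
9. ~((c & ~a) -> ~c), w1
10. c & ~a, w1
11. c, w1
12. ~a, w1
Accessibility: w0Rw0, w0Rw1, w1Rw0, w1Rw1

Satisfiable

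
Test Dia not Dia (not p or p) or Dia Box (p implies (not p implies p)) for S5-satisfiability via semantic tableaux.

Satisfiable (open branch found)

1. Dia not Dia (not p or p) or Dia Box (p implies (not p implies p)), u
2. Dia Box (p implies (not p implies p)), u
3. Box (p implies (not p implies p)), v
4. p implies (not p implies p), u
5. p implies (not p implies p), v
6. not p implies p, u
7. not p implies p, v
8. p, u
9. p, v
Accessibility: uRu, uRv, vRu, vRv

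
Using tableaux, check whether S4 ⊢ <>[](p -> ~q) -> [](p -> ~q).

Tableau for the negation ~(<>[](p -> ~q) -> [](p -> ~q)):
1. ~(<>[](p -> ~q) -> [](p -> ~q)), w0
2. <>[](p -> ~q), w0
3. ~[](p -> ~q), w0
4. [](p -> ~q), w1
5. p -> ~q, w1
6. ~q, w1
7. ~(p -> ~q), w2
8. p, w2
9. q, w2
Accessibility: w0Rw0, w0Rw1, w0Rw2, w1Rw1, w2Rw2
The negation has an open branch (countermodel exists).

Not valid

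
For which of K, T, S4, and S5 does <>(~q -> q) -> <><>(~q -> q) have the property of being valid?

T, S4, S5

T-tableau for the negation ~(<>(~q -> q) -> <><>(~q -> q)):
1. ~(<>(~q -> q) -> <><>(~q -> q)), u
2. <>(~q -> q), u   [~->-rule on 1]
3. ~<><>(~q -> q), u   [~->-rule on 1]
4. ~<>(~q -> q), u   [~<>-rule on 3 via uRu]
5. ~(~q -> q), u   [~<>-rule on 4 via uRu]
6. ~q, u   [~->-rule on 5]
7. ~q -> q, v   [<>-rule on 2: fresh world v, uRv]
8. ~<>(~q -> q), v   [~<>-rule on 3 via uRv]
9. ~(~q -> q), v   [~<>-rule on 4 via uRv]
10. ~q, v   [~->-rule on 9]
11. q, v   [->-rule on 7 (branches; this branch)]
Accessibility: uRu, uRv, vRv
Branch closes: q and ~q both at v.
Every branch closes (one shown): valid in T, hence also in S4, S5 (every theorem of T is a theorem of S4 and S5).
K-tableau for the negation ~(<>(~q -> q) -> <><>(~q -> q)):
1. ~(<>(~q -> q) -> <><>(~q -> q)), u
2. <>(~q -> q), u   [~->-rule on 1]
3. ~<><>(~q -> q), u   [~->-rule on 1]
4. ~q -> q, v   [<>-rule on 2: fresh world v, uRv]
5. ~<>(~q -> q), v   [~<>-rule on 3 via uRv]
6. q, v   [->-rule on 4 (branches; this branch)]
Accessibility: uRv
Complete open branch: countermodel on a K-frame, so not valid in K.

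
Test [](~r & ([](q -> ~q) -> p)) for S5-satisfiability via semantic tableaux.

Satisfiable (open branch found)

1. [](~r & ([](q -> ~q) -> p)), 0
2. ~r & ([](q -> ~q) -> p), 0
3. ~r, 0
4. [](q -> ~q) -> p, 0
5. p, 0
Accessibility: 0R0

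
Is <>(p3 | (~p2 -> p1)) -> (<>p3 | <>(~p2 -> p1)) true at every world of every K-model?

Tableau for the negation ~(<>(p3 | (~p2 -> p1)) -> (<>p3 | <>(~p2 -> p1))):
1. ~(<>(p3 | (~p2 -> p1)) -> (<>p3 | <>(~p2 -> p1))), 0
2. <>(p3 | (~p2 -> p1)), 0   [~->-rule on 1]
3. ~(<>p3 | <>(~p2 -> p1)), 0   [~->-rule on 1]
4. ~<>p3, 0   [~|-rule on 3]
5. ~<>(~p2 -> p1), 0   [~|-rule on 3]
6. p3 | (~p2 -> p1), 1   [<>-rule on 2: fresh world 1, 0R1]
7. ~p3, 1   [~<>-rule on 4 via 0R1]
8. ~(~p2 -> p1), 1   [~<>-rule on 5 via 0R1]
9. ~p2, 1   [~->-rule on 8]
10. ~p1, 1   [~->-rule on 8]
11. ~p2 -> p1, 1   [|-rule on 6 (branches; this branch)]
12. p1, 1   [->-rule on 11 (branches; this branch)]
Accessibility: 0R1
Branch closes: p1 and ~p1 both at 1.
All branches of the negation close; one closing branch shown above.

Valid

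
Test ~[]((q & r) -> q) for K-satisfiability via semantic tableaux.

1. ~[]((q & r) -> q), u
2. ~((q & r) -> q), v
3. q & r, v
4. ~q, v
5. q, v
6. r, v
Accessibility: uRv
Branch closes: q and ~q both at v.
Every branch closes; the branch above is one of them.

Unsatisfiable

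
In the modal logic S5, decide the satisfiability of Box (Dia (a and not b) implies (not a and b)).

Yes, satisfiable

1. Box (Dia (a and not b) implies (not a and b)), 0
2. Dia (a and not b) implies (not a and b), 0
3. not a and b, 0
4. not a, 0
5. b, 0
Accessibility: 0R0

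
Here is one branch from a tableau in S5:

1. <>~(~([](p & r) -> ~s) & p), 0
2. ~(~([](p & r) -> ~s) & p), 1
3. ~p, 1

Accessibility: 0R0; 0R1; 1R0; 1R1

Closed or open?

No atom appears with both signs at the same world.

Not closed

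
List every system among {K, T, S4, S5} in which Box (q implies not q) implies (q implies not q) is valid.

T, S4, S5

K-tableau for the negation not (Box (q implies not q) implies (q implies not q)):
1. not (Box (q implies not q) implies (q implies not q)), 0
2. Box (q implies not q), 0
3. not (q implies not q), 0
4. q, 0
Complete open branch: countermodel on a K-frame, so not valid in K.
T-tableau for the negation not (Box (q implies not q) implies (q implies not q)):
1. not (Box (q implies not q) implies (q implies not q)), 0
2. Box (q implies not q), 0
3. not (q implies not q), 0
4. q, 0
5. q implies not q, 0
6. not q, 0
Accessibility: 0R0
Branch closes: q and not q both at 0.
Every branch closes (one shown): valid in T, hence also in S4, S5 (every theorem of T is a theorem of S4 and S5).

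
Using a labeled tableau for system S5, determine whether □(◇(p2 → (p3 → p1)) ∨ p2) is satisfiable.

Satisfiable (open branch found)

1. □(◇(p2 → (p3 → p1)) ∨ p2), u
2. ◇(p2 → (p3 → p1)) ∨ p2, u
3. p2, u
Accessibility: uRu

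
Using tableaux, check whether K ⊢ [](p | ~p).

Tableau for the negation ~[](p | ~p):
1. ~[](p | ~p), 0
2. ~(p | ~p), 1   [~[]-rule on 1: fresh world 1, 0R1]
3. ~p, 1   [~|-rule on 2]
4. p, 1   [~|-rule on 2]
Accessibility: 0R1
Branch closes: p and ~p both at 1.
All branches of the negation close; one closing branch shown above.

Valid in K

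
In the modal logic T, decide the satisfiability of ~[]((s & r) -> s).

Unsatisfiable

1. ~[]((s & r) -> s), u
2. ~((s & r) -> s), v
3. s & r, v
4. ~s, v
5. s, v
6. r, v
Accessibility: uRu, uRv, vRv
Branch closes: s and ~s both at v.
Every branch closes; the branch above is one of them.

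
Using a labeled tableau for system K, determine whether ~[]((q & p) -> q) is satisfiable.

No, unsatisfiable

1. ~[]((q & p) -> q), 0
2. ~((q & p) -> q), 1
3. q & p, 1
4. ~q, 1
5. q, 1
6. p, 1
Accessibility: 0R1
Branch closes: q and ~q both at 1.
Every branch closes; the branch above is one of them.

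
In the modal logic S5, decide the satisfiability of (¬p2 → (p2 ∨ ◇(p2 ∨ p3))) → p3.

1. (¬p2 → (p2 ∨ ◇(p2 ∨ p3))) → p3, u
2. p3, u
Accessibility: uRu

Yes, satisfiable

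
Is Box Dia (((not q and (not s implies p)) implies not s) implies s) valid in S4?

Tableau for the negation not Box Dia (((not q and (not s implies p)) implies not s) implies s):
1. not Box Dia (((not q and (not s implies p)) implies not s) implies s), w0
2. not Dia (((not q and (not s implies p)) implies not s) implies s), w1   [neg-Box-rule on 1: fresh world w1, w0Rw1]
3. not (((not q and (not s implies p)) implies not s) implies s), w1   [neg-Dia-rule on 2 via w1Rw1]
4. (not q and (not s implies p)) implies not s, w1   [neg-implies-rule on 3]
5. not s, w1   [neg-implies-rule on 3]
Accessibility: w0Rw0, w0Rw1, w1Rw1
The negation has an open branch (countermodel exists).

Not valid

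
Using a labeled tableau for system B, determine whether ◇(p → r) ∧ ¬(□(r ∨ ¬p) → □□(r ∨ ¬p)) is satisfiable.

1. ◇(p → r) ∧ ¬(□(r ∨ ¬p) → □□(r ∨ ¬p)), 0
2. ◇(p → r), 0
3. ¬(□(r ∨ ¬p) → □□(r ∨ ¬p)), 0
4. □(r ∨ ¬p), 0
5. ¬□□(r ∨ ¬p), 0
6. r ∨ ¬p, 0
7. ¬p, 0
8. p → r, 1
9. r ∨ ¬p, 1
10. r, 1
11. ¬p, 1
12. ¬□(r ∨ ¬p), 2
13. r ∨ ¬p, 2
14. ¬p, 2
15. ¬(r ∨ ¬p), 3
16. ¬r, 3
17. p, 3
Accessibility: 0R0, 0R1, 0R2, 1R0, 1R1, 2R0, 2R2, 2R3, 3R2, 3R3

Satisfiable (open branch found)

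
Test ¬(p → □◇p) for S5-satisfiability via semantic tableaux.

1. ¬(p → □◇p), w0
2. p, w0   [¬→-rule on 1]
3. ¬□◇p, w0   [¬→-rule on 1]
4. ¬◇p, w1   [¬□-rule on 3: fresh world w1, w0Rw1]
5. ¬p, w0   [¬◇-rule on 4 via w1Rw0]
Accessibility: w0Rw0, w0Rw1, w1Rw0, w1Rw1
Branch closes: p and ¬p both at w0.
(One branch shown.) All branches close.

Unsatisfiable (every branch closes)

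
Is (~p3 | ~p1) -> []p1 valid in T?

Not valid

Tableau for the negation ~((~p3 | ~p1) -> []p1):
1. ~((~p3 | ~p1) -> []p1), 0
2. ~p3 | ~p1, 0
3. ~[]p1, 0
4. ~p1, 0
5. ~p1, 1
Accessibility: 0R0, 0R1, 1R1
The negation has an open branch (countermodel exists).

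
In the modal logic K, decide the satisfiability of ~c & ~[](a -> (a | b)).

1. ~c & ~[](a -> (a | b)), w0
2. ~c, w0   [&-rule on 1]
3. ~[](a -> (a | b)), w0   [&-rule on 1]
4. ~(a -> (a | b)), w1   [~[]-rule on 3: fresh world w1, w0Rw1]
5. a, w1   [~->-rule on 4]
6. ~(a | b), w1   [~->-rule on 4]
7. ~a, w1   [~|-rule on 6]
8. ~b, w1   [~|-rule on 6]
Accessibility: w0Rw1
Branch closes: a and ~a both at w1.
Every branch closes; the branch above is one of them.

Unsatisfiable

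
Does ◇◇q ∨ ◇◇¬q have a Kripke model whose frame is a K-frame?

1. ◇◇q ∨ ◇◇¬q, u
2. ◇◇¬q, u
3. ◇¬q, v
4. ¬q, w
Accessibility: uRv, vRw

Yes, satisfiable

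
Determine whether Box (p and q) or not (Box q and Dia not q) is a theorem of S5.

Tableau for the negation not (Box (p and q) or not (Box q and Dia not q)):
1. not (Box (p and q) or not (Box q and Dia not q)), u
2. not Box (p and q), u
3. Box q and Dia not q, u
4. Box q, u
5. Dia not q, u
6. q, u
7. not (p and q), v
8. q, v
9. not p, v
10. not q, w
11. q, w
Accessibility: uRu, uRv, uRw, vRu, vRv, vRw, wRu, wRv, wRw
Branch closes: q and not q both at w.
Every branch of the negation's tableau closes; the branch above is one of them.

Valid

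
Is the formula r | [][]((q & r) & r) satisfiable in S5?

1. r | [][]((q & r) & r), w0
2. [][]((q & r) & r), w0
3. []((q & r) & r), w0
4. (q & r) & r, w0
5. q & r, w0
6. r, w0
7. q, w0
Accessibility: w0Rw0

Satisfiable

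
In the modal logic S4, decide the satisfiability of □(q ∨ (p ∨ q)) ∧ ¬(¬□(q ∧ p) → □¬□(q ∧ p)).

Yes, satisfiable

1. □(q ∨ (p ∨ q)) ∧ ¬(¬□(q ∧ p) → □¬□(q ∧ p)), 0
2. □(q ∨ (p ∨ q)), 0
3. ¬(¬□(q ∧ p) → □¬□(q ∧ p)), 0
4. ¬□(q ∧ p), 0
5. ¬□¬□(q ∧ p), 0
6. q ∨ (p ∨ q), 0
7. p ∨ q, 0
8. q, 0
9. ¬(q ∧ p), 1
10. q ∨ (p ∨ q), 1
11. ¬p, 1
12. p ∨ q, 1
13. q, 1
14. □(q ∧ p), 2
15. q ∨ (p ∨ q), 2
16. q ∧ p, 2
17. q, 2
18. p, 2
19. p ∨ q, 2
Accessibility: 0R0, 0R1, 0R2, 1R1, 2R2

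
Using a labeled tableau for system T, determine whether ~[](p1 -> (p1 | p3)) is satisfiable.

Unsatisfiable (every branch closes)

1. ~[](p1 -> (p1 | p3)), w0
2. ~(p1 -> (p1 | p3)), w1
3. p1, w1
4. ~(p1 | p3), w1
5. ~p1, w1
6. ~p3, w1
Accessibility: w0Rw0, w0Rw1, w1Rw1
Branch closes: p1 and ~p1 both at w1.
(One branch shown.) All branches close.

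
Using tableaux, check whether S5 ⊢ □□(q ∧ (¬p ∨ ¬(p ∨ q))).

Invalid (countermodel exists)

Tableau for the negation ¬□□(q ∧ (¬p ∨ ¬(p ∨ q))):
1. ¬□□(q ∧ (¬p ∨ ¬(p ∨ q))), 0
2. ¬□(q ∧ (¬p ∨ ¬(p ∨ q))), 1
3. ¬(q ∧ (¬p ∨ ¬(p ∨ q))), 2
4. ¬(¬p ∨ ¬(p ∨ q)), 2
5. p, 2
6. p ∨ q, 2
7. q, 2
Accessibility: 0R0, 0R1, 0R2, 1R0, 1R1, 1R2, 2R0, 2R1, 2R2
The negation has an open branch (countermodel exists).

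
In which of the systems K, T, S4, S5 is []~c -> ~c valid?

T-tableau for the negation ~([]~c -> ~c):
1. ~([]~c -> ~c), w0
2. []~c, w0
3. c, w0
4. ~c, w0
Accessibility: w0Rw0
Branch closes: c and ~c both at w0.
Every branch closes (one shown): valid in T, hence also in S4, S5 (every theorem of T is a theorem of S4 and S5).
K-tableau for the negation ~([]~c -> ~c):
1. ~([]~c -> ~c), w0
2. []~c, w0
3. c, w0
Complete open branch: countermodel on a K-frame, so not valid in K.

T, S4, S5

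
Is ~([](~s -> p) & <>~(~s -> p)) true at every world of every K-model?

Tableau for the negation [](~s -> p) & <>~(~s -> p):
1. [](~s -> p) & <>~(~s -> p), u
2. [](~s -> p), u
3. <>~(~s -> p), u
4. ~(~s -> p), v
5. ~s, v
6. ~p, v
7. ~s -> p, v
8. p, v
Accessibility: uRv
Branch closes: p and ~p both at v.
All branches of the negation close; one closing branch shown above.

Valid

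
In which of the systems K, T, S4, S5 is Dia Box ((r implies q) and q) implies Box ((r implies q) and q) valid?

S5

S4-tableau for the negation not (Dia Box ((r implies q) and q) implies Box ((r implies q) and q)):
1. not (Dia Box ((r implies q) and q) implies Box ((r implies q) and q)), 0
2. Dia Box ((r implies q) and q), 0
3. not Box ((r implies q) and q), 0
4. Box ((r implies q) and q), 1
5. (r implies q) and q, 1
6. r implies q, 1
7. q, 1
8. not ((r implies q) and q), 2
9. not q, 2
Accessibility: 0R0, 0R1, 0R2, 1R1, 2R2
Complete open branch: countermodel on an S4-frame, so not valid in S4, nor in K, T (the same frame is also a K-frame and a T-frame).
S5-tableau for the negation not (Dia Box ((r implies q) and q) implies Box ((r implies q) and q)):
1. not (Dia Box ((r implies q) and q) implies Box ((r implies q) and q)), 0
2. Dia Box ((r implies q) and q), 0
3. not Box ((r implies q) and q), 0
4. Box ((r implies q) and q), 1
5. (r implies q) and q, 0
6. r implies q, 0
7. q, 0
8. (r implies q) and q, 1
9. r implies q, 1
10. q, 1
11. not ((r implies q) and q), 2
12. (r implies q) and q, 2
13. r implies q, 2
14. q, 2
15. not (r implies q), 2
16. r, 2
17. not q, 2
Accessibility: 0R0, 0R1, 0R2, 1R0, 1R1, 1R2, 2R0, 2R1, 2R2
Branch closes: q and not q both at 2.
Every branch closes (one shown): valid in S5.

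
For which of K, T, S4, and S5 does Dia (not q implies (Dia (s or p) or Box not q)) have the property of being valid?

K-tableau for the negation not Dia (not q implies (Dia (s or p) or Box not q)):
1. not Dia (not q implies (Dia (s or p) or Box not q)), u
Complete open branch: countermodel on a K-frame, so not valid in K.
T-tableau for the negation not Dia (not q implies (Dia (s or p) or Box not q)):
1. not Dia (not q implies (Dia (s or p) or Box not q)), u
2. not (not q implies (Dia (s or p) or Box not q)), u   [neg-Dia-rule on 1 via uRu]
3. not q, u   [neg-implies-rule on 2]
4. not (Dia (s or p) or Box not q), u   [neg-implies-rule on 2]
5. not Dia (s or p), u   [neg-or-rule on 4]
6. not Box not q, u   [neg-or-rule on 4]
7. not (s or p), u   [neg-Dia-rule on 5 via uRu]
8. not s, u   [neg-or-rule on 7]
9. not p, u   [neg-or-rule on 7]
10. q, v   [neg-Box-rule on 6: fresh world v, uRv]
11. not (not q implies (Dia (s or p) or Box not q)), v   [neg-Dia-rule on 1 via uRv]
12. not q, v   [neg-implies-rule on 11]
13. not (Dia (s or p) or Box not q), v   [neg-implies-rule on 11]
Accessibility: uRu, uRv, vRv
Branch closes: q and not q both at v.
Every branch closes (one shown): valid in T, hence also in S4, S5 (every theorem of T is a theorem of S4 and S5).

T, S4, S5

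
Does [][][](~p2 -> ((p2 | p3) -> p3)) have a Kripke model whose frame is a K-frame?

1. [][][](~p2 -> ((p2 | p3) -> p3)), w0

Satisfiable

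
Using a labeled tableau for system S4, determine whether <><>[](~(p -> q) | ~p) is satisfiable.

Yes, satisfiable

1. <><>[](~(p -> q) | ~p), w0
2. <>[](~(p -> q) | ~p), w1   [<>-rule on 1: fresh world w1, w0Rw1]
3. [](~(p -> q) | ~p), w2   [<>-rule on 2: fresh world w2, w1Rw2]
4. ~(p -> q) | ~p, w2   [[]-rule on 3 via w2Rw2]
5. ~p, w2   [|-rule on 4 (branches; this branch)]
Accessibility: w0Rw0, w0Rw1, w0Rw2, w1Rw1, w1Rw2, w2Rw2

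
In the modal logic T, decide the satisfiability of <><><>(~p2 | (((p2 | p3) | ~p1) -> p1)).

1. <><><>(~p2 | (((p2 | p3) | ~p1) -> p1)), 0
2. <><>(~p2 | (((p2 | p3) | ~p1) -> p1)), 1
3. <>(~p2 | (((p2 | p3) | ~p1) -> p1)), 2
4. ~p2 | (((p2 | p3) | ~p1) -> p1), 3
5. ((p2 | p3) | ~p1) -> p1, 3
6. p1, 3
Accessibility: 0R0, 0R1, 1R1, 1R2, 2R2, 2R3, 3R3

Satisfiable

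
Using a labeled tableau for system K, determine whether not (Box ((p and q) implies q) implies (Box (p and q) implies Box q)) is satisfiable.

Unsatisfiable (every branch closes)

1. not (Box ((p and q) implies q) implies (Box (p and q) implies Box q)), u
2. Box ((p and q) implies q), u
3. not (Box (p and q) implies Box q), u
4. Box (p and q), u
5. not Box q, u
6. not q, v
7. (p and q) implies q, v
8. p and q, v
9. p, v
10. q, v
Accessibility: uRv
Branch closes: q and not q both at v.
Every branch closes; the branch above is one of them.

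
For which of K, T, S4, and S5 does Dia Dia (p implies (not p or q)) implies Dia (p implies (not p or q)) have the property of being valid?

S4, S5

S4-tableau for the negation not (Dia Dia (p implies (not p or q)) implies Dia (p implies (not p or q))):
1. not (Dia Dia (p implies (not p or q)) implies Dia (p implies (not p or q))), u
2. Dia Dia (p implies (not p or q)), u
3. not Dia (p implies (not p or q)), u
4. not (p implies (not p or q)), u
5. p, u
6. not (not p or q), u
7. not q, u
8. Dia (p implies (not p or q)), v
9. not (p implies (not p or q)), v
10. p, v
11. not (not p or q), v
12. not q, v
13. p implies (not p or q), w
14. not (p implies (not p or q)), w
15. p, w
16. not (not p or q), w
17. not q, w
18. not p or q, w
19. q, w
Accessibility: uRu, uRv, uRw, vRv, vRw, wRw
Branch closes: q and not q both at w.
Every branch closes (one shown): valid in S4, hence also in S5 (every theorem of S4 is a theorem of S5).
T-tableau for the negation not (Dia Dia (p implies (not p or q)) implies Dia (p implies (not p or q))):
1. not (Dia Dia (p implies (not p or q)) implies Dia (p implies (not p or q))), u
2. Dia Dia (p implies (not p or q)), u
3. not Dia (p implies (not p or q)), u
4. not (p implies (not p or q)), u
5. p, u
6. not (not p or q), u
7. not q, u
8. Dia (p implies (not p or q)), v
9. not (p implies (not p or q)), v
10. p, v
11. not (not p or q), v
12. not q, v
13. p implies (not p or q), w
14. not p or q, w
15. q, w
Accessibility: uRu, uRv, vRv, vRw, wRw
Complete open branch: countermodel on a T-frame, so not valid in T, nor in K (the same frame is also a K-frame).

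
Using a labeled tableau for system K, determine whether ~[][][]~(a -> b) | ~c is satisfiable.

1. ~[][][]~(a -> b) | ~c, 0
2. ~c, 0   [|-rule on 1 (branches; this branch)]

Satisfiable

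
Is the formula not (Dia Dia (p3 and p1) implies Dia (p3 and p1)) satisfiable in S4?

1. not (Dia Dia (p3 and p1) implies Dia (p3 and p1)), 0
2. Dia Dia (p3 and p1), 0
3. not Dia (p3 and p1), 0
4. not (p3 and p1), 0
5. not p1, 0
6. Dia (p3 and p1), 1
7. not (p3 and p1), 1
8. not p1, 1
9. p3 and p1, 2
10. p3, 2
11. p1, 2
12. not (p3 and p1), 2
13. not p1, 2
Accessibility: 0R0, 0R1, 0R2, 1R1, 1R2, 2R2
Branch closes: p1 and not p1 both at 2.
Every branch closes; the branch above is one of them.

No, unsatisfiable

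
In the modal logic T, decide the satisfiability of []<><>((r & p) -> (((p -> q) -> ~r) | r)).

Satisfiable

1. []<><>((r & p) -> (((p -> q) -> ~r) | r)), u
2. <><>((r & p) -> (((p -> q) -> ~r) | r)), u
3. <>((r & p) -> (((p -> q) -> ~r) | r)), v
4. <><>((r & p) -> (((p -> q) -> ~r) | r)), v
5. (r & p) -> (((p -> q) -> ~r) | r), w
6. ((p -> q) -> ~r) | r, w
7. r, w
8. <>((r & p) -> (((p -> q) -> ~r) | r)), x
9. (r & p) -> (((p -> q) -> ~r) | r), y
10. ((p -> q) -> ~r) | r, y
11. r, y
Accessibility: uRu, uRv, vRv, vRw, vRx, wRw, xRx, xRy, yRy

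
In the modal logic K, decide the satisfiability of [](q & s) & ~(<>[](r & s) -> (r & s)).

1. [](q & s) & ~(<>[](r & s) -> (r & s)), u
2. [](q & s), u   [&-rule on 1]
3. ~(<>[](r & s) -> (r & s)), u   [&-rule on 1]
4. <>[](r & s), u   [~->-rule on 3]
5. ~(r & s), u   [~->-rule on 3]
6. ~s, u   [~&-rule on 5 (branches; this branch)]
7. [](r & s), v   [<>-rule on 4: fresh world v, uRv]
8. q & s, v   [[]-rule on 2 via uRv]
9. q, v   [&-rule on 8]
10. s, v   [&-rule on 8]
Accessibility: uRv

Satisfiable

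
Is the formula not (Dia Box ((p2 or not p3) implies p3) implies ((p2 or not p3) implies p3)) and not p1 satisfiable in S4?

1. not (Dia Box ((p2 or not p3) implies p3) implies ((p2 or not p3) implies p3)) and not p1, w0
2. not (Dia Box ((p2 or not p3) implies p3) implies ((p2 or not p3) implies p3)), w0
3. not p1, w0
4. Dia Box ((p2 or not p3) implies p3), w0
5. not ((p2 or not p3) implies p3), w0
6. p2 or not p3, w0
7. not p3, w0
8. Box ((p2 or not p3) implies p3), w1
9. (p2 or not p3) implies p3, w1
10. p3, w1
Accessibility: w0Rw0, w0Rw1, w1Rw1

Satisfiable (open branch found)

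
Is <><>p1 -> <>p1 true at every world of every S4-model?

Tableau for the negation ~(<><>p1 -> <>p1):
1. ~(<><>p1 -> <>p1), 0
2. <><>p1, 0   [~->-rule on 1]
3. ~<>p1, 0   [~->-rule on 1]
4. ~p1, 0   [~<>-rule on 3 via 0R0]
5. <>p1, 1   [<>-rule on 2: fresh world 1, 0R1]
6. ~p1, 1   [~<>-rule on 3 via 0R1]
7. p1, 2   [<>-rule on 5: fresh world 2, 1R2]
8. ~p1, 2   [~<>-rule on 3 via 0R2]
Accessibility: 0R0, 0R1, 0R2, 1R1, 1R2, 2R2
Branch closes: p1 and ~p1 both at 2.
Every branch of the negation's tableau closes; the branch above is one of them.

Valid in S4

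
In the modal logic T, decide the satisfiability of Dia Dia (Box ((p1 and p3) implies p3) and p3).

Yes, satisfiable

1. Dia Dia (Box ((p1 and p3) implies p3) and p3), w0
2. Dia (Box ((p1 and p3) implies p3) and p3), w1
3. Box ((p1 and p3) implies p3) and p3, w2
4. Box ((p1 and p3) implies p3), w2
5. p3, w2
6. (p1 and p3) implies p3, w2
Accessibility: w0Rw0, w0Rw1, w1Rw1, w1Rw2, w2Rw2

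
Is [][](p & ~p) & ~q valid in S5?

No, not valid

Tableau for the negation ~([][](p & ~p) & ~q):
1. ~([][](p & ~p) & ~q), w0
2. q, w0
Accessibility: w0Rw0
The negation has an open branch (countermodel exists).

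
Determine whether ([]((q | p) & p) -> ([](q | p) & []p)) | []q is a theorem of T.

Tableau for the negation ~(([]((q | p) & p) -> ([](q | p) & []p)) | []q):
1. ~(([]((q | p) & p) -> ([](q | p) & []p)) | []q), 0
2. ~([]((q | p) & p) -> ([](q | p) & []p)), 0   [~|-rule on 1]
3. ~[]q, 0   [~|-rule on 1]
4. []((q | p) & p), 0   [~->-rule on 2]
5. ~([](q | p) & []p), 0   [~->-rule on 2]
6. (q | p) & p, 0   [[]-rule on 4 via 0R0]
7. q | p, 0   [&-rule on 6]
8. p, 0   [&-rule on 6]
9. ~[](q | p), 0   [~&-rule on 5 (branches; this branch)]
10. ~q, 1   [~[]-rule on 3: fresh world 1, 0R1]
11. (q | p) & p, 1   [[]-rule on 4 via 0R1]
12. q | p, 1   [&-rule on 11]
13. p, 1   [&-rule on 11]
14. ~(q | p), 2   [~[]-rule on 9: fresh world 2, 0R2]
15. ~q, 2   [~|-rule on 14]
16. ~p, 2   [~|-rule on 14]
17. (q | p) & p, 2   [[]-rule on 4 via 0R2]
18. q | p, 2   [&-rule on 17]
19. p, 2   [&-rule on 17]
Accessibility: 0R0, 0R1, 0R2, 1R1, 2R2
Branch closes: p and ~p both at 2.
Every branch of the negation's tableau closes; the branch above is one of them.

Yes, valid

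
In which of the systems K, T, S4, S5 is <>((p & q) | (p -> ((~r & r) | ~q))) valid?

T, S4, S5

T-tableau for the negation ~<>((p & q) | (p -> ((~r & r) | ~q))):
1. ~<>((p & q) | (p -> ((~r & r) | ~q))), u
2. ~((p & q) | (p -> ((~r & r) | ~q))), u
3. ~(p & q), u
4. ~(p -> ((~r & r) | ~q)), u
5. p, u
6. ~((~r & r) | ~q), u
7. ~(~r & r), u
8. q, u
9. ~q, u
Accessibility: uRu
Branch closes: q and ~q both at u.
Every branch closes (one shown): valid in T, hence also in S4, S5 (every theorem of T is a theorem of S4 and S5).
K-tableau for the negation ~<>((p & q) | (p -> ((~r & r) | ~q))):
1. ~<>((p & q) | (p -> ((~r & r) | ~q))), u
Complete open branch: countermodel on a K-frame, so not valid in K.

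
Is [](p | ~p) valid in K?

Tableau for the negation ~[](p | ~p):
1. ~[](p | ~p), 0
2. ~(p | ~p), 1   [~[]-rule on 1: fresh world 1, 0R1]
3. ~p, 1   [~|-rule on 2]
4. p, 1   [~|-rule on 2]
Accessibility: 0R1
Branch closes: p and ~p both at 1.
Every branch of the negation's tableau closes; the branch above is one of them.

Valid in K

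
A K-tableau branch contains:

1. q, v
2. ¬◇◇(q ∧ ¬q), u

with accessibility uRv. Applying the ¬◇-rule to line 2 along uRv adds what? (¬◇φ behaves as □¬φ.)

¬◇φ behaves as □¬φ: propagate the negated body to each accessible world.

¬◇(q ∧ ¬q), v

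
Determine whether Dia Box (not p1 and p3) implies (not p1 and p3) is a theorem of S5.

Valid in S5

Tableau for the negation not (Dia Box (not p1 and p3) implies (not p1 and p3)):
1. not (Dia Box (not p1 and p3) implies (not p1 and p3)), u
2. Dia Box (not p1 and p3), u
3. not (not p1 and p3), u
4. not p3, u
5. Box (not p1 and p3), v
6. not p1 and p3, u
7. not p1, u
8. p3, u
Accessibility: uRu, uRv, vRu, vRv
Branch closes: p3 and not p3 both at u.
Every branch of the negation's tableau closes; the branch above is one of them.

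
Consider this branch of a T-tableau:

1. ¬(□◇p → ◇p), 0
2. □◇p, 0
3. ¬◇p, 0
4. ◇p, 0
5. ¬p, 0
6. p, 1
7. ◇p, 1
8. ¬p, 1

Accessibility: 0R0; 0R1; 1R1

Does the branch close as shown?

Yes, closed

Both p and ¬p appear at 1.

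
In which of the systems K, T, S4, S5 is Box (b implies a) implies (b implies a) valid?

T, S4, S5

K-tableau for the negation not (Box (b implies a) implies (b implies a)):
1. not (Box (b implies a) implies (b implies a)), w0
2. Box (b implies a), w0   [neg-implies-rule on 1]
3. not (b implies a), w0   [neg-implies-rule on 1]
4. b, w0   [neg-implies-rule on 3]
5. not a, w0   [neg-implies-rule on 3]
Complete open branch: countermodel on a K-frame, so not valid in K.
T-tableau for the negation not (Box (b implies a) implies (b implies a)):
1. not (Box (b implies a) implies (b implies a)), w0
2. Box (b implies a), w0   [neg-implies-rule on 1]
3. not (b implies a), w0   [neg-implies-rule on 1]
4. b, w0   [neg-implies-rule on 3]
5. not a, w0   [neg-implies-rule on 3]
6. b implies a, w0   [Box-rule on 2 via w0Rw0]
7. a, w0   [implies-rule on 6 (branches; this branch)]
Accessibility: w0Rw0
Branch closes: a and not a both at w0.
Every branch closes (one shown): valid in T, hence also in S4, S5 (every theorem of T is a theorem of S4 and S5).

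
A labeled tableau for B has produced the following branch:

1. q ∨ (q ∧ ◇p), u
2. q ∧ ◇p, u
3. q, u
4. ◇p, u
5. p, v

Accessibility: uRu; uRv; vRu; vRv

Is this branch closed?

No atom appears with both signs at the same world.

Open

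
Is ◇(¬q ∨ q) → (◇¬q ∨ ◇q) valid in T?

Tableau for the negation ¬(◇(¬q ∨ q) → (◇¬q ∨ ◇q)):
1. ¬(◇(¬q ∨ q) → (◇¬q ∨ ◇q)), w0
2. ◇(¬q ∨ q), w0
3. ¬(◇¬q ∨ ◇q), w0
4. ¬◇¬q, w0
5. ¬◇q, w0
6. q, w0
7. ¬q, w0
Accessibility: w0Rw0
Branch closes: q and ¬q both at w0.
All branches of the negation close; one closing branch shown above.

Valid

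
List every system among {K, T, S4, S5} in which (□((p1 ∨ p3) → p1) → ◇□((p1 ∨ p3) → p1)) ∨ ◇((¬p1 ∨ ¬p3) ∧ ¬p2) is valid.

T, S4, S5

T-tableau for the negation ¬((□((p1 ∨ p3) → p1) → ◇□((p1 ∨ p3) → p1)) ∨ ◇((¬p1 ∨ ¬p3) ∧ ¬p2)):
1. ¬((□((p1 ∨ p3) → p1) → ◇□((p1 ∨ p3) → p1)) ∨ ◇((¬p1 ∨ ¬p3) ∧ ¬p2)), 0
2. ¬(□((p1 ∨ p3) → p1) → ◇□((p1 ∨ p3) → p1)), 0
3. ¬◇((¬p1 ∨ ¬p3) ∧ ¬p2), 0
4. □((p1 ∨ p3) → p1), 0
5. ¬◇□((p1 ∨ p3) → p1), 0
6. ¬((¬p1 ∨ ¬p3) ∧ ¬p2), 0
7. (p1 ∨ p3) → p1, 0
8. ¬□((p1 ∨ p3) → p1), 0
9. p2, 0
10. ¬(p1 ∨ p3), 0
11. ¬p1, 0
12. ¬p3, 0
13. ¬((p1 ∨ p3) → p1), 1
14. p1 ∨ p3, 1
15. ¬p1, 1
16. ¬((¬p1 ∨ ¬p3) ∧ ¬p2), 1
17. (p1 ∨ p3) → p1, 1
18. ¬□((p1 ∨ p3) → p1), 1
19. p3, 1
20. p2, 1
21. ¬(p1 ∨ p3), 1
22. ¬p3, 1
Accessibility: 0R0, 0R1, 1R1
Branch closes: p3 and ¬p3 both at 1.
Every branch closes (one shown): valid in T, hence also in S4, S5 (every theorem of T is a theorem of S4 and S5).
K-tableau for the negation ¬((□((p1 ∨ p3) → p1) → ◇□((p1 ∨ p3) → p1)) ∨ ◇((¬p1 ∨ ¬p3) ∧ ¬p2)):
1. ¬((□((p1 ∨ p3) → p1) → ◇□((p1 ∨ p3) → p1)) ∨ ◇((¬p1 ∨ ¬p3) ∧ ¬p2)), 0
2. ¬(□((p1 ∨ p3) → p1) → ◇□((p1 ∨ p3) → p1)), 0
3. ¬◇((¬p1 ∨ ¬p3) ∧ ¬p2), 0
4. □((p1 ∨ p3) → p1), 0
5. ¬◇□((p1 ∨ p3) → p1), 0
Complete open branch: countermodel on a K-frame, so not valid in K.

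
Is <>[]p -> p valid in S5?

Tableau for the negation ~(<>[]p -> p):
1. ~(<>[]p -> p), 0
2. <>[]p, 0   [~->-rule on 1]
3. ~p, 0   [~->-rule on 1]
4. []p, 1   [<>-rule on 2: fresh world 1, 0R1]
5. p, 0   [[]-rule on 4 via 1R0]
Accessibility: 0R0, 0R1, 1R0, 1R1
Branch closes: p and ~p both at 0.
All branches of the negation close; one closing branch shown above.

Valid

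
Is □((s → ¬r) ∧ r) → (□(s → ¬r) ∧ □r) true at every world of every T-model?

Tableau for the negation ¬(□((s → ¬r) ∧ r) → (□(s → ¬r) ∧ □r)):
1. ¬(□((s → ¬r) ∧ r) → (□(s → ¬r) ∧ □r)), u
2. □((s → ¬r) ∧ r), u
3. ¬(□(s → ¬r) ∧ □r), u
4. (s → ¬r) ∧ r, u
5. s → ¬r, u
6. r, u
7. ¬□(s → ¬r), u
8. ¬s, u
9. ¬(s → ¬r), v
10. s, v
11. r, v
12. (s → ¬r) ∧ r, v
13. s → ¬r, v
14. ¬r, v
Accessibility: uRu, uRv, vRv
Branch closes: r and ¬r both at v.
Every branch of the negation's tableau closes; the branch above is one of them.

Yes, valid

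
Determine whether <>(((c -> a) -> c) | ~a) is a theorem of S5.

Not valid

Tableau for the negation ~<>(((c -> a) -> c) | ~a):
1. ~<>(((c -> a) -> c) | ~a), 0
2. ~(((c -> a) -> c) | ~a), 0
3. ~((c -> a) -> c), 0
4. a, 0
5. c -> a, 0
6. ~c, 0
Accessibility: 0R0
The negation has an open branch (countermodel exists).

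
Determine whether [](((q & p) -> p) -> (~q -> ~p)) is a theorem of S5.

Tableau for the negation ~[](((q & p) -> p) -> (~q -> ~p)):
1. ~[](((q & p) -> p) -> (~q -> ~p)), u
2. ~(((q & p) -> p) -> (~q -> ~p)), v   [~[]-rule on 1: fresh world v, uRv]
3. (q & p) -> p, v   [~->-rule on 2]
4. ~(~q -> ~p), v   [~->-rule on 2]
5. ~q, v   [~->-rule on 4]
6. p, v   [~->-rule on 4]
Accessibility: uRu, uRv, vRu, vRv
The negation has an open branch (countermodel exists).

Not valid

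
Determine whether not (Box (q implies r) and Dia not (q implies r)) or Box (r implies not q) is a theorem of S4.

Tableau for the negation not (not (Box (q implies r) and Dia not (q implies r)) or Box (r implies not q)):
1. not (not (Box (q implies r) and Dia not (q implies r)) or Box (r implies not q)), u
2. Box (q implies r) and Dia not (q implies r), u   [neg-or-rule on 1]
3. not Box (r implies not q), u   [neg-or-rule on 1]
4. Box (q implies r), u   [and-rule on 2]
5. Dia not (q implies r), u   [and-rule on 2]
6. q implies r, u   [Box-rule on 4 via uRu]
7. r, u   [implies-rule on 6 (branches; this branch)]
8. not (r implies not q), v   [neg-Box-rule on 3: fresh world v, uRv]
9. r, v   [neg-implies-rule on 8]
10. q, v   [neg-implies-rule on 8]
11. q implies r, v   [Box-rule on 4 via uRv]
12. not (q implies r), w   [Dia-rule on 5: fresh world w, uRw]
13. q, w   [neg-implies-rule on 12]
14. not r, w   [neg-implies-rule on 12]
15. q implies r, w   [Box-rule on 4 via uRw]
16. r, w   [implies-rule on 15 (branches; this branch)]
Accessibility: uRu, uRv, uRw, vRv, wRw
Branch closes: r and not r both at w.
All branches of the negation close; one closing branch shown above.

Valid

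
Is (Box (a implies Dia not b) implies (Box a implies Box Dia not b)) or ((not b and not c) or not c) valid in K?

Tableau for the negation not ((Box (a implies Dia not b) implies (Box a implies Box Dia not b)) or ((not b and not c) or not c)):
1. not ((Box (a implies Dia not b) implies (Box a implies Box Dia not b)) or ((not b and not c) or not c)), 0
2. not (Box (a implies Dia not b) implies (Box a implies Box Dia not b)), 0   [neg-or-rule on 1]
3. not ((not b and not c) or not c), 0   [neg-or-rule on 1]
4. Box (a implies Dia not b), 0   [neg-implies-rule on 2]
5. not (Box a implies Box Dia not b), 0   [neg-implies-rule on 2]
6. not (not b and not c), 0   [neg-or-rule on 3]
7. c, 0   [neg-or-rule on 3]
8. Box a, 0   [neg-implies-rule on 5]
9. not Box Dia not b, 0   [neg-implies-rule on 5]
10. not Dia not b, 1   [neg-Box-rule on 9: fresh world 1, 0R1]
11. a implies Dia not b, 1   [Box-rule on 4 via 0R1]
12. a, 1   [Box-rule on 8 via 0R1]
13. Dia not b, 1   [implies-rule on 11 (branches; this branch)]
14. not b, 2   [Dia-rule on 13: fresh world 2, 1R2]
15. b, 2   [neg-Dia-rule on 10 via 1R2]
Accessibility: 0R1, 1R2
Branch closes: b and not b both at 2.
All branches of the negation close; one closing branch shown above.

Valid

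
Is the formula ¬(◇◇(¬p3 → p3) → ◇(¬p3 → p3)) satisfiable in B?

Satisfiable (open branch found)

1. ¬(◇◇(¬p3 → p3) → ◇(¬p3 → p3)), 0
2. ◇◇(¬p3 → p3), 0
3. ¬◇(¬p3 → p3), 0
4. ¬(¬p3 → p3), 0
5. ¬p3, 0
6. ◇(¬p3 → p3), 1
7. ¬(¬p3 → p3), 1
8. ¬p3, 1
9. ¬p3 → p3, 2
10. p3, 2
Accessibility: 0R0, 0R1, 1R0, 1R1, 1R2, 2R1, 2R2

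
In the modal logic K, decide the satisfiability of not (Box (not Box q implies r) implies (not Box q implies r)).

1. not (Box (not Box q implies r) implies (not Box q implies r)), w0
2. Box (not Box q implies r), w0
3. not (not Box q implies r), w0
4. not Box q, w0
5. not r, w0
6. not q, w1
7. not Box q implies r, w1
8. r, w1
Accessibility: w0Rw1

Satisfiable (open branch found)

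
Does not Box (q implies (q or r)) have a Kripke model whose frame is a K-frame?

1. not Box (q implies (q or r)), 0
2. not (q implies (q or r)), 1
3. q, 1
4. not (q or r), 1
5. not q, 1
6. not r, 1
Accessibility: 0R1
Branch closes: q and not q both at 1.
All branches of the tableau close; one closing branch shown above.

Unsatisfiable (every branch closes)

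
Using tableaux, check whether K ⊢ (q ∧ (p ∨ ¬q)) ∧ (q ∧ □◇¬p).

No, not valid

Tableau for the negation ¬((q ∧ (p ∨ ¬q)) ∧ (q ∧ □◇¬p)):
1. ¬((q ∧ (p ∨ ¬q)) ∧ (q ∧ □◇¬p)), u
2. ¬(q ∧ □◇¬p), u
3. ¬□◇¬p, u
4. ¬◇¬p, v
Accessibility: uRv
The negation has an open branch (countermodel exists).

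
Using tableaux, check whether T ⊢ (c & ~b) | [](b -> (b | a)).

Tableau for the negation ~((c & ~b) | [](b -> (b | a))):
1. ~((c & ~b) | [](b -> (b | a))), u
2. ~(c & ~b), u
3. ~[](b -> (b | a)), u
4. b, u
5. ~(b -> (b | a)), v
6. b, v
7. ~(b | a), v
8. ~b, v
9. ~a, v
Accessibility: uRu, uRv, vRv
Branch closes: b and ~b both at v.
All branches of the negation close; one closing branch shown above.

Valid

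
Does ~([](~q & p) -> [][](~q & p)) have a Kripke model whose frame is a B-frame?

1. ~([](~q & p) -> [][](~q & p)), 0
2. [](~q & p), 0   [~->-rule on 1]
3. ~[][](~q & p), 0   [~->-rule on 1]
4. ~q & p, 0   [[]-rule on 2 via 0R0]
5. ~q, 0   [&-rule on 4]
6. p, 0   [&-rule on 4]
7. ~[](~q & p), 1   [~[]-rule on 3: fresh world 1, 0R1]
8. ~q & p, 1   [[]-rule on 2 via 0R1]
9. ~q, 1   [&-rule on 8]
10. p, 1   [&-rule on 8]
11. ~(~q & p), 2   [~[]-rule on 7: fresh world 2, 1R2]
12. ~p, 2   [~&-rule on 11 (branches; this branch)]
Accessibility: 0R0, 0R1, 1R0, 1R1, 1R2, 2R1, 2R2

Satisfiable (open branch found)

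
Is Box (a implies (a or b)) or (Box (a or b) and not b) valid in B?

Tableau for the negation not (Box (a implies (a or b)) or (Box (a or b) and not b)):
1. not (Box (a implies (a or b)) or (Box (a or b) and not b)), w0
2. not Box (a implies (a or b)), w0
3. not (Box (a or b) and not b), w0
4. b, w0
5. not (a implies (a or b)), w1
6. a, w1
7. not (a or b), w1
8. not a, w1
9. not b, w1
Accessibility: w0Rw0, w0Rw1, w1Rw0, w1Rw1
Branch closes: a and not a both at w1.
Every branch of the negation's tableau closes; the branch above is one of them.

Yes, valid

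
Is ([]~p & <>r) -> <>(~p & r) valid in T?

Tableau for the negation ~(([]~p & <>r) -> <>(~p & r)):
1. ~(([]~p & <>r) -> <>(~p & r)), w0
2. []~p & <>r, w0
3. ~<>(~p & r), w0
4. []~p, w0
5. <>r, w0
6. ~(~p & r), w0
7. ~p, w0
8. ~r, w0
9. r, w1
10. ~(~p & r), w1
11. ~p, w1
12. ~r, w1
Accessibility: w0Rw0, w0Rw1, w1Rw1
Branch closes: r and ~r both at w1.
Every branch of the negation's tableau closes; the branch above is one of them.

Valid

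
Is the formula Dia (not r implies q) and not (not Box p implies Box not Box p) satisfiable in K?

Satisfiable

1. Dia (not r implies q) and not (not Box p implies Box not Box p), 0
2. Dia (not r implies q), 0   [and-rule on 1]
3. not (not Box p implies Box not Box p), 0   [and-rule on 1]
4. not Box p, 0   [neg-implies-rule on 3]
5. not Box not Box p, 0   [neg-implies-rule on 3]
6. not r implies q, 1   [Dia-rule on 2: fresh world 1, 0R1]
7. q, 1   [implies-rule on 6 (branches; this branch)]
8. not p, 2   [neg-Box-rule on 4: fresh world 2, 0R2]
9. Box p, 3   [neg-Box-rule on 5: fresh world 3, 0R3]
Accessibility: 0R1, 0R2, 0R3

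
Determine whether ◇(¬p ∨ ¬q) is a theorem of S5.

Tableau for the negation ¬◇(¬p ∨ ¬q):
1. ¬◇(¬p ∨ ¬q), 0
2. ¬(¬p ∨ ¬q), 0
3. p, 0
4. q, 0
Accessibility: 0R0
The negation has an open branch (countermodel exists).

Not valid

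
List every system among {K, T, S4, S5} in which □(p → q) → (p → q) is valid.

T, S4, S5

T-tableau for the negation ¬(□(p → q) → (p → q)):
1. ¬(□(p → q) → (p → q)), u
2. □(p → q), u
3. ¬(p → q), u
4. p, u
5. ¬q, u
6. p → q, u
7. q, u
Accessibility: uRu
Branch closes: q and ¬q both at u.
Every branch closes (one shown): valid in T, hence also in S4, S5 (every theorem of T is a theorem of S4 and S5).
K-tableau for the negation ¬(□(p → q) → (p → q)):
1. ¬(□(p → q) → (p → q)), u
2. □(p → q), u
3. ¬(p → q), u
4. p, u
5. ¬q, u
Complete open branch: countermodel on a K-frame, so not valid in K.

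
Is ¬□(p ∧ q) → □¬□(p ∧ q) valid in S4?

Tableau for the negation ¬(¬□(p ∧ q) → □¬□(p ∧ q)):
1. ¬(¬□(p ∧ q) → □¬□(p ∧ q)), 0
2. ¬□(p ∧ q), 0
3. ¬□¬□(p ∧ q), 0
4. ¬(p ∧ q), 1
5. ¬q, 1
6. □(p ∧ q), 2
7. p ∧ q, 2
8. p, 2
9. q, 2
Accessibility: 0R0, 0R1, 0R2, 1R1, 2R2
The negation has an open branch (countermodel exists).

Not valid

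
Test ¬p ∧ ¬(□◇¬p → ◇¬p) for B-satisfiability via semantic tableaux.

Unsatisfiable

1. ¬p ∧ ¬(□◇¬p → ◇¬p), 0
2. ¬p, 0
3. ¬(□◇¬p → ◇¬p), 0
4. □◇¬p, 0
5. ¬◇¬p, 0
6. ◇¬p, 0
7. p, 0
Accessibility: 0R0
Branch closes: p and ¬p both at 0.
All branches of the tableau close; one closing branch shown above.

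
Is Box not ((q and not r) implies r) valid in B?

No, not valid

Tableau for the negation not Box not ((q and not r) implies r):
1. not Box not ((q and not r) implies r), w0
2. (q and not r) implies r, w1
3. r, w1
Accessibility: w0Rw0, w0Rw1, w1Rw0, w1Rw1
The negation has an open branch (countermodel exists).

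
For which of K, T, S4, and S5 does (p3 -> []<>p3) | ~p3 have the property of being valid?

S4-tableau for the negation ~((p3 -> []<>p3) | ~p3):
1. ~((p3 -> []<>p3) | ~p3), u
2. ~(p3 -> []<>p3), u   [~|-rule on 1]
3. p3, u   [~|-rule on 1]
4. ~[]<>p3, u   [~->-rule on 2]
5. ~<>p3, v   [~[]-rule on 4: fresh world v, uRv]
6. ~p3, v   [~<>-rule on 5 via vRv]
Accessibility: uRu, uRv, vRv
Complete open branch: countermodel on an S4-frame, so not valid in S4, nor in K, T (the same frame is also a K-frame and a T-frame).
S5-tableau for the negation ~((p3 -> []<>p3) | ~p3):
1. ~((p3 -> []<>p3) | ~p3), u
2. ~(p3 -> []<>p3), u   [~|-rule on 1]
3. p3, u   [~|-rule on 1]
4. ~[]<>p3, u   [~->-rule on 2]
5. ~<>p3, v   [~[]-rule on 4: fresh world v, uRv]
6. ~p3, u   [~<>-rule on 5 via vRu]
Accessibility: uRu, uRv, vRu, vRv
Branch closes: p3 and ~p3 both at u.
Every branch closes (one shown): valid in S5.

S5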